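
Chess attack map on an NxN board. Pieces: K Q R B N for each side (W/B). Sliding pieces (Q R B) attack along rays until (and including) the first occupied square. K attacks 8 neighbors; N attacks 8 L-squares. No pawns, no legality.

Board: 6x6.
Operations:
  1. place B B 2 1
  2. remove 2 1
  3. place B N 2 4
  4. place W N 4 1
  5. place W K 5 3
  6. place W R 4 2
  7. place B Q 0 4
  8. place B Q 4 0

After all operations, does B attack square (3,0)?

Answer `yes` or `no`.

Op 1: place BB@(2,1)
Op 2: remove (2,1)
Op 3: place BN@(2,4)
Op 4: place WN@(4,1)
Op 5: place WK@(5,3)
Op 6: place WR@(4,2)
Op 7: place BQ@(0,4)
Op 8: place BQ@(4,0)
Per-piece attacks for B:
  BQ@(0,4): attacks (0,5) (0,3) (0,2) (0,1) (0,0) (1,4) (2,4) (1,5) (1,3) (2,2) (3,1) (4,0) [ray(1,0) blocked at (2,4); ray(1,-1) blocked at (4,0)]
  BN@(2,4): attacks (4,5) (0,5) (3,2) (4,3) (1,2) (0,3)
  BQ@(4,0): attacks (4,1) (5,0) (3,0) (2,0) (1,0) (0,0) (5,1) (3,1) (2,2) (1,3) (0,4) [ray(0,1) blocked at (4,1); ray(-1,1) blocked at (0,4)]
B attacks (3,0): yes

Answer: yes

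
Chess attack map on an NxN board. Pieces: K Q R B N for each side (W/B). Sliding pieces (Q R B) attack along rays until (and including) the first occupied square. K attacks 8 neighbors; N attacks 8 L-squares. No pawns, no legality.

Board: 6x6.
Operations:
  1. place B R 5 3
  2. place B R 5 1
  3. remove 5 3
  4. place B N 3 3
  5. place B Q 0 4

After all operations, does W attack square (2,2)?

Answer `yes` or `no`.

Answer: no

Derivation:
Op 1: place BR@(5,3)
Op 2: place BR@(5,1)
Op 3: remove (5,3)
Op 4: place BN@(3,3)
Op 5: place BQ@(0,4)
Per-piece attacks for W:
W attacks (2,2): no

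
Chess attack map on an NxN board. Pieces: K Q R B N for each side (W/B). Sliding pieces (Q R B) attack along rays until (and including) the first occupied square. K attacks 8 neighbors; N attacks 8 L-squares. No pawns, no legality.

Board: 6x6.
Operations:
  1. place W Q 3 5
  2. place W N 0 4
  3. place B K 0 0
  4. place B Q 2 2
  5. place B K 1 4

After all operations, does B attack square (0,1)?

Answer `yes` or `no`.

Answer: yes

Derivation:
Op 1: place WQ@(3,5)
Op 2: place WN@(0,4)
Op 3: place BK@(0,0)
Op 4: place BQ@(2,2)
Op 5: place BK@(1,4)
Per-piece attacks for B:
  BK@(0,0): attacks (0,1) (1,0) (1,1)
  BK@(1,4): attacks (1,5) (1,3) (2,4) (0,4) (2,5) (2,3) (0,5) (0,3)
  BQ@(2,2): attacks (2,3) (2,4) (2,5) (2,1) (2,0) (3,2) (4,2) (5,2) (1,2) (0,2) (3,3) (4,4) (5,5) (3,1) (4,0) (1,3) (0,4) (1,1) (0,0) [ray(-1,1) blocked at (0,4); ray(-1,-1) blocked at (0,0)]
B attacks (0,1): yes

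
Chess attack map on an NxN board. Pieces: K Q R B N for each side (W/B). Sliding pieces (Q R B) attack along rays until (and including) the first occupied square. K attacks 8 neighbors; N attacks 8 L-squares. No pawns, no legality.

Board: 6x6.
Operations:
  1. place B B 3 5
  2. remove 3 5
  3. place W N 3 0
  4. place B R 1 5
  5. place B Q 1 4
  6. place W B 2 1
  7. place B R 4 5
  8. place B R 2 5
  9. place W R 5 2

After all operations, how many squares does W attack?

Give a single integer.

Op 1: place BB@(3,5)
Op 2: remove (3,5)
Op 3: place WN@(3,0)
Op 4: place BR@(1,5)
Op 5: place BQ@(1,4)
Op 6: place WB@(2,1)
Op 7: place BR@(4,5)
Op 8: place BR@(2,5)
Op 9: place WR@(5,2)
Per-piece attacks for W:
  WB@(2,1): attacks (3,2) (4,3) (5,4) (3,0) (1,2) (0,3) (1,0) [ray(1,-1) blocked at (3,0)]
  WN@(3,0): attacks (4,2) (5,1) (2,2) (1,1)
  WR@(5,2): attacks (5,3) (5,4) (5,5) (5,1) (5,0) (4,2) (3,2) (2,2) (1,2) (0,2)
Union (15 distinct): (0,2) (0,3) (1,0) (1,1) (1,2) (2,2) (3,0) (3,2) (4,2) (4,3) (5,0) (5,1) (5,3) (5,4) (5,5)

Answer: 15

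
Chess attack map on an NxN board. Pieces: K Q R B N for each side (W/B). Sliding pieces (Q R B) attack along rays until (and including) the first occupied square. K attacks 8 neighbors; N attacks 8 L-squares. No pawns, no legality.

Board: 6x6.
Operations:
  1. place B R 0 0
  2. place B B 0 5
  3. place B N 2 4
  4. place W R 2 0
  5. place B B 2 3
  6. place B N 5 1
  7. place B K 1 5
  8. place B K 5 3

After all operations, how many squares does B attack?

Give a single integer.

Op 1: place BR@(0,0)
Op 2: place BB@(0,5)
Op 3: place BN@(2,4)
Op 4: place WR@(2,0)
Op 5: place BB@(2,3)
Op 6: place BN@(5,1)
Op 7: place BK@(1,5)
Op 8: place BK@(5,3)
Per-piece attacks for B:
  BR@(0,0): attacks (0,1) (0,2) (0,3) (0,4) (0,5) (1,0) (2,0) [ray(0,1) blocked at (0,5); ray(1,0) blocked at (2,0)]
  BB@(0,5): attacks (1,4) (2,3) [ray(1,-1) blocked at (2,3)]
  BK@(1,5): attacks (1,4) (2,5) (0,5) (2,4) (0,4)
  BB@(2,3): attacks (3,4) (4,5) (3,2) (4,1) (5,0) (1,4) (0,5) (1,2) (0,1) [ray(-1,1) blocked at (0,5)]
  BN@(2,4): attacks (4,5) (0,5) (3,2) (4,3) (1,2) (0,3)
  BN@(5,1): attacks (4,3) (3,2) (3,0)
  BK@(5,3): attacks (5,4) (5,2) (4,3) (4,4) (4,2)
Union (23 distinct): (0,1) (0,2) (0,3) (0,4) (0,5) (1,0) (1,2) (1,4) (2,0) (2,3) (2,4) (2,5) (3,0) (3,2) (3,4) (4,1) (4,2) (4,3) (4,4) (4,5) (5,0) (5,2) (5,4)

Answer: 23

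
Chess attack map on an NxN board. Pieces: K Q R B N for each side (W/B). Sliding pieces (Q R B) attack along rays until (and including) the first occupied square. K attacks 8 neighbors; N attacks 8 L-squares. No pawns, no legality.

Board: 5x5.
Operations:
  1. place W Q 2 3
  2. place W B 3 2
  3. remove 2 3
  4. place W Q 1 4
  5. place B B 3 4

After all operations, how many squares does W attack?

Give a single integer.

Answer: 14

Derivation:
Op 1: place WQ@(2,3)
Op 2: place WB@(3,2)
Op 3: remove (2,3)
Op 4: place WQ@(1,4)
Op 5: place BB@(3,4)
Per-piece attacks for W:
  WQ@(1,4): attacks (1,3) (1,2) (1,1) (1,0) (2,4) (3,4) (0,4) (2,3) (3,2) (0,3) [ray(1,0) blocked at (3,4); ray(1,-1) blocked at (3,2)]
  WB@(3,2): attacks (4,3) (4,1) (2,3) (1,4) (2,1) (1,0) [ray(-1,1) blocked at (1,4)]
Union (14 distinct): (0,3) (0,4) (1,0) (1,1) (1,2) (1,3) (1,4) (2,1) (2,3) (2,4) (3,2) (3,4) (4,1) (4,3)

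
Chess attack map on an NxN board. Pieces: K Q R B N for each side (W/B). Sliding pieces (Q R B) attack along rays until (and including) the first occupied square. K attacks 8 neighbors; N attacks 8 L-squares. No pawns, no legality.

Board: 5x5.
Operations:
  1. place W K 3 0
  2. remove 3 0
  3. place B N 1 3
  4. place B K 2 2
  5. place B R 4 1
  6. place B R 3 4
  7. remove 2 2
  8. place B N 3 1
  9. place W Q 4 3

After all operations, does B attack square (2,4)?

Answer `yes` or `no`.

Answer: yes

Derivation:
Op 1: place WK@(3,0)
Op 2: remove (3,0)
Op 3: place BN@(1,3)
Op 4: place BK@(2,2)
Op 5: place BR@(4,1)
Op 6: place BR@(3,4)
Op 7: remove (2,2)
Op 8: place BN@(3,1)
Op 9: place WQ@(4,3)
Per-piece attacks for B:
  BN@(1,3): attacks (3,4) (2,1) (3,2) (0,1)
  BN@(3,1): attacks (4,3) (2,3) (1,2) (1,0)
  BR@(3,4): attacks (3,3) (3,2) (3,1) (4,4) (2,4) (1,4) (0,4) [ray(0,-1) blocked at (3,1)]
  BR@(4,1): attacks (4,2) (4,3) (4,0) (3,1) [ray(0,1) blocked at (4,3); ray(-1,0) blocked at (3,1)]
B attacks (2,4): yes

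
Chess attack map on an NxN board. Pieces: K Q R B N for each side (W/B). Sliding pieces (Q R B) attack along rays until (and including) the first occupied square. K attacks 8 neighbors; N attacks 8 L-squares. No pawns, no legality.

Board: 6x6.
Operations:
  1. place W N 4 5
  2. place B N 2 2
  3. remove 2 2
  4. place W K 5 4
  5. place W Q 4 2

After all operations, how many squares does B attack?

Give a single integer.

Op 1: place WN@(4,5)
Op 2: place BN@(2,2)
Op 3: remove (2,2)
Op 4: place WK@(5,4)
Op 5: place WQ@(4,2)
Per-piece attacks for B:
Union (0 distinct): (none)

Answer: 0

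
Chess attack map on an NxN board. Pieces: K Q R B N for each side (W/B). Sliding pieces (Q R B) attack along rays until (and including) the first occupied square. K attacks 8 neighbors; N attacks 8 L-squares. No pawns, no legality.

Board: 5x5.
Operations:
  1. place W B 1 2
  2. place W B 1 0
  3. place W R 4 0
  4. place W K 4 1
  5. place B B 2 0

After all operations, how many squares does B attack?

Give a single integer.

Answer: 4

Derivation:
Op 1: place WB@(1,2)
Op 2: place WB@(1,0)
Op 3: place WR@(4,0)
Op 4: place WK@(4,1)
Op 5: place BB@(2,0)
Per-piece attacks for B:
  BB@(2,0): attacks (3,1) (4,2) (1,1) (0,2)
Union (4 distinct): (0,2) (1,1) (3,1) (4,2)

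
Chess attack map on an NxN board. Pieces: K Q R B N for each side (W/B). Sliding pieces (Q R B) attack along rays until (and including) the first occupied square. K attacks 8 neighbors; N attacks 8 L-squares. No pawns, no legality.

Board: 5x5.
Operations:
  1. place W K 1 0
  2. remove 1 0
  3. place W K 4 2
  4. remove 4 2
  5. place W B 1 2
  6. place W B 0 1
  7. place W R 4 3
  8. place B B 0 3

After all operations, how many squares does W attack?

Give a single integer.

Answer: 14

Derivation:
Op 1: place WK@(1,0)
Op 2: remove (1,0)
Op 3: place WK@(4,2)
Op 4: remove (4,2)
Op 5: place WB@(1,2)
Op 6: place WB@(0,1)
Op 7: place WR@(4,3)
Op 8: place BB@(0,3)
Per-piece attacks for W:
  WB@(0,1): attacks (1,2) (1,0) [ray(1,1) blocked at (1,2)]
  WB@(1,2): attacks (2,3) (3,4) (2,1) (3,0) (0,3) (0,1) [ray(-1,1) blocked at (0,3); ray(-1,-1) blocked at (0,1)]
  WR@(4,3): attacks (4,4) (4,2) (4,1) (4,0) (3,3) (2,3) (1,3) (0,3) [ray(-1,0) blocked at (0,3)]
Union (14 distinct): (0,1) (0,3) (1,0) (1,2) (1,3) (2,1) (2,3) (3,0) (3,3) (3,4) (4,0) (4,1) (4,2) (4,4)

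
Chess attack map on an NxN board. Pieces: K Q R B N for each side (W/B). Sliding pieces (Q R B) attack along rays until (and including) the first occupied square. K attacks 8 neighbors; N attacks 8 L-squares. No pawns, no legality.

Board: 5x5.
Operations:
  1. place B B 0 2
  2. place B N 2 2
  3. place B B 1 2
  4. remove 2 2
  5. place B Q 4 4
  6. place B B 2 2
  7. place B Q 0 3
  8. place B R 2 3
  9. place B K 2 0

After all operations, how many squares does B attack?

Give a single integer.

Op 1: place BB@(0,2)
Op 2: place BN@(2,2)
Op 3: place BB@(1,2)
Op 4: remove (2,2)
Op 5: place BQ@(4,4)
Op 6: place BB@(2,2)
Op 7: place BQ@(0,3)
Op 8: place BR@(2,3)
Op 9: place BK@(2,0)
Per-piece attacks for B:
  BB@(0,2): attacks (1,3) (2,4) (1,1) (2,0) [ray(1,-1) blocked at (2,0)]
  BQ@(0,3): attacks (0,4) (0,2) (1,3) (2,3) (1,4) (1,2) [ray(0,-1) blocked at (0,2); ray(1,0) blocked at (2,3); ray(1,-1) blocked at (1,2)]
  BB@(1,2): attacks (2,3) (2,1) (3,0) (0,3) (0,1) [ray(1,1) blocked at (2,3); ray(-1,1) blocked at (0,3)]
  BK@(2,0): attacks (2,1) (3,0) (1,0) (3,1) (1,1)
  BB@(2,2): attacks (3,3) (4,4) (3,1) (4,0) (1,3) (0,4) (1,1) (0,0) [ray(1,1) blocked at (4,4)]
  BR@(2,3): attacks (2,4) (2,2) (3,3) (4,3) (1,3) (0,3) [ray(0,-1) blocked at (2,2); ray(-1,0) blocked at (0,3)]
  BQ@(4,4): attacks (4,3) (4,2) (4,1) (4,0) (3,4) (2,4) (1,4) (0,4) (3,3) (2,2) [ray(-1,-1) blocked at (2,2)]
Union (24 distinct): (0,0) (0,1) (0,2) (0,3) (0,4) (1,0) (1,1) (1,2) (1,3) (1,4) (2,0) (2,1) (2,2) (2,3) (2,4) (3,0) (3,1) (3,3) (3,4) (4,0) (4,1) (4,2) (4,3) (4,4)

Answer: 24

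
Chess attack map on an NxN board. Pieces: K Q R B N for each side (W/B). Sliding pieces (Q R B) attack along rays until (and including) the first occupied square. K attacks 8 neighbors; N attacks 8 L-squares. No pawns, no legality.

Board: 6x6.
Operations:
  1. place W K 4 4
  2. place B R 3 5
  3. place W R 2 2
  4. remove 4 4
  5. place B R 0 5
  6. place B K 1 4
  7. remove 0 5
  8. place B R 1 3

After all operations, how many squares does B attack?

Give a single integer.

Answer: 21

Derivation:
Op 1: place WK@(4,4)
Op 2: place BR@(3,5)
Op 3: place WR@(2,2)
Op 4: remove (4,4)
Op 5: place BR@(0,5)
Op 6: place BK@(1,4)
Op 7: remove (0,5)
Op 8: place BR@(1,3)
Per-piece attacks for B:
  BR@(1,3): attacks (1,4) (1,2) (1,1) (1,0) (2,3) (3,3) (4,3) (5,3) (0,3) [ray(0,1) blocked at (1,4)]
  BK@(1,4): attacks (1,5) (1,3) (2,4) (0,4) (2,5) (2,3) (0,5) (0,3)
  BR@(3,5): attacks (3,4) (3,3) (3,2) (3,1) (3,0) (4,5) (5,5) (2,5) (1,5) (0,5)
Union (21 distinct): (0,3) (0,4) (0,5) (1,0) (1,1) (1,2) (1,3) (1,4) (1,5) (2,3) (2,4) (2,5) (3,0) (3,1) (3,2) (3,3) (3,4) (4,3) (4,5) (5,3) (5,5)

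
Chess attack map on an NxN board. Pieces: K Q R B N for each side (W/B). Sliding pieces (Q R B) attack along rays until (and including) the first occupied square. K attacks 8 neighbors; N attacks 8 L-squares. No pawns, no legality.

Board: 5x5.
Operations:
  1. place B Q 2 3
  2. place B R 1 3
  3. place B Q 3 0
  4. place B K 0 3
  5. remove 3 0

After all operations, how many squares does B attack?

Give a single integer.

Op 1: place BQ@(2,3)
Op 2: place BR@(1,3)
Op 3: place BQ@(3,0)
Op 4: place BK@(0,3)
Op 5: remove (3,0)
Per-piece attacks for B:
  BK@(0,3): attacks (0,4) (0,2) (1,3) (1,4) (1,2)
  BR@(1,3): attacks (1,4) (1,2) (1,1) (1,0) (2,3) (0,3) [ray(1,0) blocked at (2,3); ray(-1,0) blocked at (0,3)]
  BQ@(2,3): attacks (2,4) (2,2) (2,1) (2,0) (3,3) (4,3) (1,3) (3,4) (3,2) (4,1) (1,4) (1,2) (0,1) [ray(-1,0) blocked at (1,3)]
Union (19 distinct): (0,1) (0,2) (0,3) (0,4) (1,0) (1,1) (1,2) (1,3) (1,4) (2,0) (2,1) (2,2) (2,3) (2,4) (3,2) (3,3) (3,4) (4,1) (4,3)

Answer: 19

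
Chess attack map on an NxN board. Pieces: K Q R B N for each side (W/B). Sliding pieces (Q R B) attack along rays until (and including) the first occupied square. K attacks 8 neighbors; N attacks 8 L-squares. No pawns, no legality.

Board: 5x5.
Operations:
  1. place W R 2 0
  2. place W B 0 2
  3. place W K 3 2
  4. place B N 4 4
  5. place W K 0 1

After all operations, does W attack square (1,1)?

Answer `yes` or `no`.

Answer: yes

Derivation:
Op 1: place WR@(2,0)
Op 2: place WB@(0,2)
Op 3: place WK@(3,2)
Op 4: place BN@(4,4)
Op 5: place WK@(0,1)
Per-piece attacks for W:
  WK@(0,1): attacks (0,2) (0,0) (1,1) (1,2) (1,0)
  WB@(0,2): attacks (1,3) (2,4) (1,1) (2,0) [ray(1,-1) blocked at (2,0)]
  WR@(2,0): attacks (2,1) (2,2) (2,3) (2,4) (3,0) (4,0) (1,0) (0,0)
  WK@(3,2): attacks (3,3) (3,1) (4,2) (2,2) (4,3) (4,1) (2,3) (2,1)
W attacks (1,1): yes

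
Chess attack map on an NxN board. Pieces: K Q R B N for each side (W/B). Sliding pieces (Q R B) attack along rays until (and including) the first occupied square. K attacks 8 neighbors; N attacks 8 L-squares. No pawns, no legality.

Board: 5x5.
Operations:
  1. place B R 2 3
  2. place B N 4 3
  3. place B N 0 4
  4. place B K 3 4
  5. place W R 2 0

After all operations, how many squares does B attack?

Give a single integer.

Op 1: place BR@(2,3)
Op 2: place BN@(4,3)
Op 3: place BN@(0,4)
Op 4: place BK@(3,4)
Op 5: place WR@(2,0)
Per-piece attacks for B:
  BN@(0,4): attacks (1,2) (2,3)
  BR@(2,3): attacks (2,4) (2,2) (2,1) (2,0) (3,3) (4,3) (1,3) (0,3) [ray(0,-1) blocked at (2,0); ray(1,0) blocked at (4,3)]
  BK@(3,4): attacks (3,3) (4,4) (2,4) (4,3) (2,3)
  BN@(4,3): attacks (2,4) (3,1) (2,2)
Union (12 distinct): (0,3) (1,2) (1,3) (2,0) (2,1) (2,2) (2,3) (2,4) (3,1) (3,3) (4,3) (4,4)

Answer: 12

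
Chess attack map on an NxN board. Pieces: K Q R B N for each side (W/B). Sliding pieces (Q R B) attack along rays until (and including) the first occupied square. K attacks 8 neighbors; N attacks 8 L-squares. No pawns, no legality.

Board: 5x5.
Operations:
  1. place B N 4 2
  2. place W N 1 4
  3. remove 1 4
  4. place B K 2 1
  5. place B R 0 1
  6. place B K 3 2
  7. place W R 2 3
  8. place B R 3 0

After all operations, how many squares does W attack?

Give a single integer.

Op 1: place BN@(4,2)
Op 2: place WN@(1,4)
Op 3: remove (1,4)
Op 4: place BK@(2,1)
Op 5: place BR@(0,1)
Op 6: place BK@(3,2)
Op 7: place WR@(2,3)
Op 8: place BR@(3,0)
Per-piece attacks for W:
  WR@(2,3): attacks (2,4) (2,2) (2,1) (3,3) (4,3) (1,3) (0,3) [ray(0,-1) blocked at (2,1)]
Union (7 distinct): (0,3) (1,3) (2,1) (2,2) (2,4) (3,3) (4,3)

Answer: 7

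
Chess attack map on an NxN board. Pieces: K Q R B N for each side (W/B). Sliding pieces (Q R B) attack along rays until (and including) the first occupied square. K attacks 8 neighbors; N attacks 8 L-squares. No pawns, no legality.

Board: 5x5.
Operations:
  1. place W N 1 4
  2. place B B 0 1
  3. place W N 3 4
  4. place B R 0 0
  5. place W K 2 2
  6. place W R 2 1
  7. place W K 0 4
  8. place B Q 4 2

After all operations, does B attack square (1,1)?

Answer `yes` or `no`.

Op 1: place WN@(1,4)
Op 2: place BB@(0,1)
Op 3: place WN@(3,4)
Op 4: place BR@(0,0)
Op 5: place WK@(2,2)
Op 6: place WR@(2,1)
Op 7: place WK@(0,4)
Op 8: place BQ@(4,2)
Per-piece attacks for B:
  BR@(0,0): attacks (0,1) (1,0) (2,0) (3,0) (4,0) [ray(0,1) blocked at (0,1)]
  BB@(0,1): attacks (1,2) (2,3) (3,4) (1,0) [ray(1,1) blocked at (3,4)]
  BQ@(4,2): attacks (4,3) (4,4) (4,1) (4,0) (3,2) (2,2) (3,3) (2,4) (3,1) (2,0) [ray(-1,0) blocked at (2,2)]
B attacks (1,1): no

Answer: no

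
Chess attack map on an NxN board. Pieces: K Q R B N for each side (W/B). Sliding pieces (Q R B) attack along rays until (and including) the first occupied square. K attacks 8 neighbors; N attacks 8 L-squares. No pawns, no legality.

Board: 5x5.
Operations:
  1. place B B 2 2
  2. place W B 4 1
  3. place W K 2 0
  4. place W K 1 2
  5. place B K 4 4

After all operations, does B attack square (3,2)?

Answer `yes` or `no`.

Op 1: place BB@(2,2)
Op 2: place WB@(4,1)
Op 3: place WK@(2,0)
Op 4: place WK@(1,2)
Op 5: place BK@(4,4)
Per-piece attacks for B:
  BB@(2,2): attacks (3,3) (4,4) (3,1) (4,0) (1,3) (0,4) (1,1) (0,0) [ray(1,1) blocked at (4,4)]
  BK@(4,4): attacks (4,3) (3,4) (3,3)
B attacks (3,2): no

Answer: no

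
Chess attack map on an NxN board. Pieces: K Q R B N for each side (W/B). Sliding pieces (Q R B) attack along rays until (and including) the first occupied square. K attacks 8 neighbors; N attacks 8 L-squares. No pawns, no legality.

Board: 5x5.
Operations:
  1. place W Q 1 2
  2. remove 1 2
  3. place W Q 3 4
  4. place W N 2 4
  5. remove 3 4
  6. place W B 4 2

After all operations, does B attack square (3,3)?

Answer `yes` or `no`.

Answer: no

Derivation:
Op 1: place WQ@(1,2)
Op 2: remove (1,2)
Op 3: place WQ@(3,4)
Op 4: place WN@(2,4)
Op 5: remove (3,4)
Op 6: place WB@(4,2)
Per-piece attacks for B:
B attacks (3,3): no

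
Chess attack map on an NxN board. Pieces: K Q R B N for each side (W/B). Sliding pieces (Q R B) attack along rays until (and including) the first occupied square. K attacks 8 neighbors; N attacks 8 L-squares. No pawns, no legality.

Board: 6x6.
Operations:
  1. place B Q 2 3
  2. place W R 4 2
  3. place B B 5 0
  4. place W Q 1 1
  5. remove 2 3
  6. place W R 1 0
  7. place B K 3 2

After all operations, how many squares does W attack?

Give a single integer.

Op 1: place BQ@(2,3)
Op 2: place WR@(4,2)
Op 3: place BB@(5,0)
Op 4: place WQ@(1,1)
Op 5: remove (2,3)
Op 6: place WR@(1,0)
Op 7: place BK@(3,2)
Per-piece attacks for W:
  WR@(1,0): attacks (1,1) (2,0) (3,0) (4,0) (5,0) (0,0) [ray(0,1) blocked at (1,1); ray(1,0) blocked at (5,0)]
  WQ@(1,1): attacks (1,2) (1,3) (1,4) (1,5) (1,0) (2,1) (3,1) (4,1) (5,1) (0,1) (2,2) (3,3) (4,4) (5,5) (2,0) (0,2) (0,0) [ray(0,-1) blocked at (1,0)]
  WR@(4,2): attacks (4,3) (4,4) (4,5) (4,1) (4,0) (5,2) (3,2) [ray(-1,0) blocked at (3,2)]
Union (25 distinct): (0,0) (0,1) (0,2) (1,0) (1,1) (1,2) (1,3) (1,4) (1,5) (2,0) (2,1) (2,2) (3,0) (3,1) (3,2) (3,3) (4,0) (4,1) (4,3) (4,4) (4,5) (5,0) (5,1) (5,2) (5,5)

Answer: 25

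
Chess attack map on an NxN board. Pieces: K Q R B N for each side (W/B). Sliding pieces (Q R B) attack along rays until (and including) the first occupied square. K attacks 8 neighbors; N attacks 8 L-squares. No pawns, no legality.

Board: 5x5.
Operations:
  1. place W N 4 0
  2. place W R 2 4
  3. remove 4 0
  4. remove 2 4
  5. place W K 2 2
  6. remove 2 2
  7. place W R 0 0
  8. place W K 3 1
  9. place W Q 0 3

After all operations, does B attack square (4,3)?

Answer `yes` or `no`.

Op 1: place WN@(4,0)
Op 2: place WR@(2,4)
Op 3: remove (4,0)
Op 4: remove (2,4)
Op 5: place WK@(2,2)
Op 6: remove (2,2)
Op 7: place WR@(0,0)
Op 8: place WK@(3,1)
Op 9: place WQ@(0,3)
Per-piece attacks for B:
B attacks (4,3): no

Answer: no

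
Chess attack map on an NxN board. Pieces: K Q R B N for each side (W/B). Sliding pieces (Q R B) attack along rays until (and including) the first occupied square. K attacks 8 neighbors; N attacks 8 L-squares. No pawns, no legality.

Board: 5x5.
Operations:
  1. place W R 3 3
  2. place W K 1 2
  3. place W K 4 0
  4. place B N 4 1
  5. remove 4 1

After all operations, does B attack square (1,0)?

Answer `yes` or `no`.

Op 1: place WR@(3,3)
Op 2: place WK@(1,2)
Op 3: place WK@(4,0)
Op 4: place BN@(4,1)
Op 5: remove (4,1)
Per-piece attacks for B:
B attacks (1,0): no

Answer: no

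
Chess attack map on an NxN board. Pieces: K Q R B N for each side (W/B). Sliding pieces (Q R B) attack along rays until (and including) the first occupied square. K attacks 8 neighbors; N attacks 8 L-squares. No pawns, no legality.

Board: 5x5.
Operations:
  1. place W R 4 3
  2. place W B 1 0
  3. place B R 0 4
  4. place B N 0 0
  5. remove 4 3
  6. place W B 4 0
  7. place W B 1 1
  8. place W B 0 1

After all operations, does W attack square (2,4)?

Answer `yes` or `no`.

Answer: no

Derivation:
Op 1: place WR@(4,3)
Op 2: place WB@(1,0)
Op 3: place BR@(0,4)
Op 4: place BN@(0,0)
Op 5: remove (4,3)
Op 6: place WB@(4,0)
Op 7: place WB@(1,1)
Op 8: place WB@(0,1)
Per-piece attacks for W:
  WB@(0,1): attacks (1,2) (2,3) (3,4) (1,0) [ray(1,-1) blocked at (1,0)]
  WB@(1,0): attacks (2,1) (3,2) (4,3) (0,1) [ray(-1,1) blocked at (0,1)]
  WB@(1,1): attacks (2,2) (3,3) (4,4) (2,0) (0,2) (0,0) [ray(-1,-1) blocked at (0,0)]
  WB@(4,0): attacks (3,1) (2,2) (1,3) (0,4) [ray(-1,1) blocked at (0,4)]
W attacks (2,4): no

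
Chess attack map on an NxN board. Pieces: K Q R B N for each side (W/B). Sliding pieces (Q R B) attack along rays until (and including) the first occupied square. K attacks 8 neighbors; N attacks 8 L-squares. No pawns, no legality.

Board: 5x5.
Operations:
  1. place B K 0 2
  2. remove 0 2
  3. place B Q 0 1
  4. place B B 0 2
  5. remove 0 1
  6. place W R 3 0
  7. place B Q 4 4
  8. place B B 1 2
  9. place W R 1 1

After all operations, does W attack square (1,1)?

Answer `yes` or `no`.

Answer: no

Derivation:
Op 1: place BK@(0,2)
Op 2: remove (0,2)
Op 3: place BQ@(0,1)
Op 4: place BB@(0,2)
Op 5: remove (0,1)
Op 6: place WR@(3,0)
Op 7: place BQ@(4,4)
Op 8: place BB@(1,2)
Op 9: place WR@(1,1)
Per-piece attacks for W:
  WR@(1,1): attacks (1,2) (1,0) (2,1) (3,1) (4,1) (0,1) [ray(0,1) blocked at (1,2)]
  WR@(3,0): attacks (3,1) (3,2) (3,3) (3,4) (4,0) (2,0) (1,0) (0,0)
W attacks (1,1): no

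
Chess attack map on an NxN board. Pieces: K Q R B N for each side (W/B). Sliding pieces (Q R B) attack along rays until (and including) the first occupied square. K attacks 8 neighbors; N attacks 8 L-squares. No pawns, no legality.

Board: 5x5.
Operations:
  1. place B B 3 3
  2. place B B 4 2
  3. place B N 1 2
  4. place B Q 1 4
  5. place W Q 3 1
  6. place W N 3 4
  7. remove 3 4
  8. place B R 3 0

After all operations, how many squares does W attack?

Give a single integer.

Answer: 13

Derivation:
Op 1: place BB@(3,3)
Op 2: place BB@(4,2)
Op 3: place BN@(1,2)
Op 4: place BQ@(1,4)
Op 5: place WQ@(3,1)
Op 6: place WN@(3,4)
Op 7: remove (3,4)
Op 8: place BR@(3,0)
Per-piece attacks for W:
  WQ@(3,1): attacks (3,2) (3,3) (3,0) (4,1) (2,1) (1,1) (0,1) (4,2) (4,0) (2,2) (1,3) (0,4) (2,0) [ray(0,1) blocked at (3,3); ray(0,-1) blocked at (3,0); ray(1,1) blocked at (4,2)]
Union (13 distinct): (0,1) (0,4) (1,1) (1,3) (2,0) (2,1) (2,2) (3,0) (3,2) (3,3) (4,0) (4,1) (4,2)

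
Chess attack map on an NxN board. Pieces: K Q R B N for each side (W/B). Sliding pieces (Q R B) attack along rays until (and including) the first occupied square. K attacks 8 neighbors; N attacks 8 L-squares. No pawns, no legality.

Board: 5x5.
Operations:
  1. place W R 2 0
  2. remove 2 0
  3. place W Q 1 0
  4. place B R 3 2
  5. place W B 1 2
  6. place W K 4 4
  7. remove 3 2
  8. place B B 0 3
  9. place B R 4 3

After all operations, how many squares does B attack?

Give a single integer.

Op 1: place WR@(2,0)
Op 2: remove (2,0)
Op 3: place WQ@(1,0)
Op 4: place BR@(3,2)
Op 5: place WB@(1,2)
Op 6: place WK@(4,4)
Op 7: remove (3,2)
Op 8: place BB@(0,3)
Op 9: place BR@(4,3)
Per-piece attacks for B:
  BB@(0,3): attacks (1,4) (1,2) [ray(1,-1) blocked at (1,2)]
  BR@(4,3): attacks (4,4) (4,2) (4,1) (4,0) (3,3) (2,3) (1,3) (0,3) [ray(0,1) blocked at (4,4); ray(-1,0) blocked at (0,3)]
Union (10 distinct): (0,3) (1,2) (1,3) (1,4) (2,3) (3,3) (4,0) (4,1) (4,2) (4,4)

Answer: 10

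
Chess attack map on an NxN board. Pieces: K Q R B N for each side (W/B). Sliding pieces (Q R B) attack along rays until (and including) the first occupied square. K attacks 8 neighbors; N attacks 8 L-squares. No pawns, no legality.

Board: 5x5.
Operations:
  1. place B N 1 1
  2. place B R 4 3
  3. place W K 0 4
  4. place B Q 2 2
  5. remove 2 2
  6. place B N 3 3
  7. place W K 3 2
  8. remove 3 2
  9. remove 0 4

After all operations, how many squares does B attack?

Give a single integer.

Op 1: place BN@(1,1)
Op 2: place BR@(4,3)
Op 3: place WK@(0,4)
Op 4: place BQ@(2,2)
Op 5: remove (2,2)
Op 6: place BN@(3,3)
Op 7: place WK@(3,2)
Op 8: remove (3,2)
Op 9: remove (0,4)
Per-piece attacks for B:
  BN@(1,1): attacks (2,3) (3,2) (0,3) (3,0)
  BN@(3,3): attacks (1,4) (4,1) (2,1) (1,2)
  BR@(4,3): attacks (4,4) (4,2) (4,1) (4,0) (3,3) [ray(-1,0) blocked at (3,3)]
Union (12 distinct): (0,3) (1,2) (1,4) (2,1) (2,3) (3,0) (3,2) (3,3) (4,0) (4,1) (4,2) (4,4)

Answer: 12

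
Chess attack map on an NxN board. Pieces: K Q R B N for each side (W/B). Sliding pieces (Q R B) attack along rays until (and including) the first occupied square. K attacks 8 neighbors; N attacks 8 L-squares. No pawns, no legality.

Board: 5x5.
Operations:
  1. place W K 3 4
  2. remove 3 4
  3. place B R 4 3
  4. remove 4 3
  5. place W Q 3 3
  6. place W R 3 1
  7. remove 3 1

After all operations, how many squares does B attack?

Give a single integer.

Op 1: place WK@(3,4)
Op 2: remove (3,4)
Op 3: place BR@(4,3)
Op 4: remove (4,3)
Op 5: place WQ@(3,3)
Op 6: place WR@(3,1)
Op 7: remove (3,1)
Per-piece attacks for B:
Union (0 distinct): (none)

Answer: 0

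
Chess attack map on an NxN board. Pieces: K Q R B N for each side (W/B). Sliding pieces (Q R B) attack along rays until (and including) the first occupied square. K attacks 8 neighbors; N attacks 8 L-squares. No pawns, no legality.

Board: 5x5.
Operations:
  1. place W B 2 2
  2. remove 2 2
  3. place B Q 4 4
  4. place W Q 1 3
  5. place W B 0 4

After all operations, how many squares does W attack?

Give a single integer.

Op 1: place WB@(2,2)
Op 2: remove (2,2)
Op 3: place BQ@(4,4)
Op 4: place WQ@(1,3)
Op 5: place WB@(0,4)
Per-piece attacks for W:
  WB@(0,4): attacks (1,3) [ray(1,-1) blocked at (1,3)]
  WQ@(1,3): attacks (1,4) (1,2) (1,1) (1,0) (2,3) (3,3) (4,3) (0,3) (2,4) (2,2) (3,1) (4,0) (0,4) (0,2) [ray(-1,1) blocked at (0,4)]
Union (15 distinct): (0,2) (0,3) (0,4) (1,0) (1,1) (1,2) (1,3) (1,4) (2,2) (2,3) (2,4) (3,1) (3,3) (4,0) (4,3)

Answer: 15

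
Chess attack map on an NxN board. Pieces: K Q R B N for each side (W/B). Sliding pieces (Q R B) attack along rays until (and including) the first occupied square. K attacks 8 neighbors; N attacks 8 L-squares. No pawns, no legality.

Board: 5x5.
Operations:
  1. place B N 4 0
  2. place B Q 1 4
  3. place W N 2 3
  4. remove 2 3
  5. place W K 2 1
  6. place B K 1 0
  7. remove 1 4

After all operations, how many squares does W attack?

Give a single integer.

Op 1: place BN@(4,0)
Op 2: place BQ@(1,4)
Op 3: place WN@(2,3)
Op 4: remove (2,3)
Op 5: place WK@(2,1)
Op 6: place BK@(1,0)
Op 7: remove (1,4)
Per-piece attacks for W:
  WK@(2,1): attacks (2,2) (2,0) (3,1) (1,1) (3,2) (3,0) (1,2) (1,0)
Union (8 distinct): (1,0) (1,1) (1,2) (2,0) (2,2) (3,0) (3,1) (3,2)

Answer: 8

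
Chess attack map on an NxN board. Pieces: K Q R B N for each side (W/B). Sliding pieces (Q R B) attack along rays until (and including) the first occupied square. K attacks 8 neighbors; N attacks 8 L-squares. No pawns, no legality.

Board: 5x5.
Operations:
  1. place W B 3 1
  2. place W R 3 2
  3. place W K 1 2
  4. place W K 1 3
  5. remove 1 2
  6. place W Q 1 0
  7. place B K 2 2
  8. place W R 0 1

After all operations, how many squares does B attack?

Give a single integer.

Answer: 8

Derivation:
Op 1: place WB@(3,1)
Op 2: place WR@(3,2)
Op 3: place WK@(1,2)
Op 4: place WK@(1,3)
Op 5: remove (1,2)
Op 6: place WQ@(1,0)
Op 7: place BK@(2,2)
Op 8: place WR@(0,1)
Per-piece attacks for B:
  BK@(2,2): attacks (2,3) (2,1) (3,2) (1,2) (3,3) (3,1) (1,3) (1,1)
Union (8 distinct): (1,1) (1,2) (1,3) (2,1) (2,3) (3,1) (3,2) (3,3)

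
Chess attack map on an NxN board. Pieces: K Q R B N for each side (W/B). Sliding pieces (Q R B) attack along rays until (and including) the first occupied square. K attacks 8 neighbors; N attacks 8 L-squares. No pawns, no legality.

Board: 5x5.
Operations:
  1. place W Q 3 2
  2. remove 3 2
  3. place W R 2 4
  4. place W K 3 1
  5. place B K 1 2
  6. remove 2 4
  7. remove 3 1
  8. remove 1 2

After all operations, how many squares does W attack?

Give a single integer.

Answer: 0

Derivation:
Op 1: place WQ@(3,2)
Op 2: remove (3,2)
Op 3: place WR@(2,4)
Op 4: place WK@(3,1)
Op 5: place BK@(1,2)
Op 6: remove (2,4)
Op 7: remove (3,1)
Op 8: remove (1,2)
Per-piece attacks for W:
Union (0 distinct): (none)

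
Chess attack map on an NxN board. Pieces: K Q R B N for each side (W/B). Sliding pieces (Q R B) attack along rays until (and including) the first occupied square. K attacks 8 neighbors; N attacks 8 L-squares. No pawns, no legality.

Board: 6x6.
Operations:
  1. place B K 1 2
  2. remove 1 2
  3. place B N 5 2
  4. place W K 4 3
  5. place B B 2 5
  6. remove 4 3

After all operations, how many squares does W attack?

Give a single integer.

Answer: 0

Derivation:
Op 1: place BK@(1,2)
Op 2: remove (1,2)
Op 3: place BN@(5,2)
Op 4: place WK@(4,3)
Op 5: place BB@(2,5)
Op 6: remove (4,3)
Per-piece attacks for W:
Union (0 distinct): (none)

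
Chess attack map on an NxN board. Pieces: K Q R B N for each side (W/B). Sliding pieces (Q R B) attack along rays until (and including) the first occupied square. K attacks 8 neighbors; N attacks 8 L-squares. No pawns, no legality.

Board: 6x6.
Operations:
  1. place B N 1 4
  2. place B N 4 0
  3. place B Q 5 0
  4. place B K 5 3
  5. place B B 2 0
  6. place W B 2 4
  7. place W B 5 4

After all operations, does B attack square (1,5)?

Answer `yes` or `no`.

Answer: no

Derivation:
Op 1: place BN@(1,4)
Op 2: place BN@(4,0)
Op 3: place BQ@(5,0)
Op 4: place BK@(5,3)
Op 5: place BB@(2,0)
Op 6: place WB@(2,4)
Op 7: place WB@(5,4)
Per-piece attacks for B:
  BN@(1,4): attacks (3,5) (2,2) (3,3) (0,2)
  BB@(2,0): attacks (3,1) (4,2) (5,3) (1,1) (0,2) [ray(1,1) blocked at (5,3)]
  BN@(4,0): attacks (5,2) (3,2) (2,1)
  BQ@(5,0): attacks (5,1) (5,2) (5,3) (4,0) (4,1) (3,2) (2,3) (1,4) [ray(0,1) blocked at (5,3); ray(-1,0) blocked at (4,0); ray(-1,1) blocked at (1,4)]
  BK@(5,3): attacks (5,4) (5,2) (4,3) (4,4) (4,2)
B attacks (1,5): no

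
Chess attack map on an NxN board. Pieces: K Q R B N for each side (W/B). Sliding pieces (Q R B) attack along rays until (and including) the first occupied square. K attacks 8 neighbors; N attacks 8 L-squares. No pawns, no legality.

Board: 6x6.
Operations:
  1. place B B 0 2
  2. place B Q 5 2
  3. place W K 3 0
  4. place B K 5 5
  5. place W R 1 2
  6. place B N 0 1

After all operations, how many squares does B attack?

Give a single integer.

Answer: 21

Derivation:
Op 1: place BB@(0,2)
Op 2: place BQ@(5,2)
Op 3: place WK@(3,0)
Op 4: place BK@(5,5)
Op 5: place WR@(1,2)
Op 6: place BN@(0,1)
Per-piece attacks for B:
  BN@(0,1): attacks (1,3) (2,2) (2,0)
  BB@(0,2): attacks (1,3) (2,4) (3,5) (1,1) (2,0)
  BQ@(5,2): attacks (5,3) (5,4) (5,5) (5,1) (5,0) (4,2) (3,2) (2,2) (1,2) (4,3) (3,4) (2,5) (4,1) (3,0) [ray(0,1) blocked at (5,5); ray(-1,0) blocked at (1,2); ray(-1,-1) blocked at (3,0)]
  BK@(5,5): attacks (5,4) (4,5) (4,4)
Union (21 distinct): (1,1) (1,2) (1,3) (2,0) (2,2) (2,4) (2,5) (3,0) (3,2) (3,4) (3,5) (4,1) (4,2) (4,3) (4,4) (4,5) (5,0) (5,1) (5,3) (5,4) (5,5)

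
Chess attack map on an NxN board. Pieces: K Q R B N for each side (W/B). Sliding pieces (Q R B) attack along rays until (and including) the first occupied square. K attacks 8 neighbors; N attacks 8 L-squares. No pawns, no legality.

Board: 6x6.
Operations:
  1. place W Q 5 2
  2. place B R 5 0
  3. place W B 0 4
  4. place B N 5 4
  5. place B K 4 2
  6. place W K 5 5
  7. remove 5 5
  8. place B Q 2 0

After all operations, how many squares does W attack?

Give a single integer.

Answer: 15

Derivation:
Op 1: place WQ@(5,2)
Op 2: place BR@(5,0)
Op 3: place WB@(0,4)
Op 4: place BN@(5,4)
Op 5: place BK@(4,2)
Op 6: place WK@(5,5)
Op 7: remove (5,5)
Op 8: place BQ@(2,0)
Per-piece attacks for W:
  WB@(0,4): attacks (1,5) (1,3) (2,2) (3,1) (4,0)
  WQ@(5,2): attacks (5,3) (5,4) (5,1) (5,0) (4,2) (4,3) (3,4) (2,5) (4,1) (3,0) [ray(0,1) blocked at (5,4); ray(0,-1) blocked at (5,0); ray(-1,0) blocked at (4,2)]
Union (15 distinct): (1,3) (1,5) (2,2) (2,5) (3,0) (3,1) (3,4) (4,0) (4,1) (4,2) (4,3) (5,0) (5,1) (5,3) (5,4)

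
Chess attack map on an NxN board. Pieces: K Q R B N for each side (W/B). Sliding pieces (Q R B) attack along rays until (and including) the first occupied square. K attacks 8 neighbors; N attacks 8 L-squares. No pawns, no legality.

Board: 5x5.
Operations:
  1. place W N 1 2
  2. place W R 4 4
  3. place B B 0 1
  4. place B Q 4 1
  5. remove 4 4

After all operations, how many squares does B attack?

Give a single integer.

Answer: 14

Derivation:
Op 1: place WN@(1,2)
Op 2: place WR@(4,4)
Op 3: place BB@(0,1)
Op 4: place BQ@(4,1)
Op 5: remove (4,4)
Per-piece attacks for B:
  BB@(0,1): attacks (1,2) (1,0) [ray(1,1) blocked at (1,2)]
  BQ@(4,1): attacks (4,2) (4,3) (4,4) (4,0) (3,1) (2,1) (1,1) (0,1) (3,2) (2,3) (1,4) (3,0) [ray(-1,0) blocked at (0,1)]
Union (14 distinct): (0,1) (1,0) (1,1) (1,2) (1,4) (2,1) (2,3) (3,0) (3,1) (3,2) (4,0) (4,2) (4,3) (4,4)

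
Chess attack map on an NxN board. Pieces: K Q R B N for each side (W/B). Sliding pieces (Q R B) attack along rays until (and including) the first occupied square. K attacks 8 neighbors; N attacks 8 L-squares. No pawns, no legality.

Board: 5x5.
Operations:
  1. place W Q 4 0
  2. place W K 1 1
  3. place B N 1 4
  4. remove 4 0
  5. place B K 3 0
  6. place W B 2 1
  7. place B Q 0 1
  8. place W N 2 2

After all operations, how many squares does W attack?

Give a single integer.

Op 1: place WQ@(4,0)
Op 2: place WK@(1,1)
Op 3: place BN@(1,4)
Op 4: remove (4,0)
Op 5: place BK@(3,0)
Op 6: place WB@(2,1)
Op 7: place BQ@(0,1)
Op 8: place WN@(2,2)
Per-piece attacks for W:
  WK@(1,1): attacks (1,2) (1,0) (2,1) (0,1) (2,2) (2,0) (0,2) (0,0)
  WB@(2,1): attacks (3,2) (4,3) (3,0) (1,2) (0,3) (1,0) [ray(1,-1) blocked at (3,0)]
  WN@(2,2): attacks (3,4) (4,3) (1,4) (0,3) (3,0) (4,1) (1,0) (0,1)
Union (15 distinct): (0,0) (0,1) (0,2) (0,3) (1,0) (1,2) (1,4) (2,0) (2,1) (2,2) (3,0) (3,2) (3,4) (4,1) (4,3)

Answer: 15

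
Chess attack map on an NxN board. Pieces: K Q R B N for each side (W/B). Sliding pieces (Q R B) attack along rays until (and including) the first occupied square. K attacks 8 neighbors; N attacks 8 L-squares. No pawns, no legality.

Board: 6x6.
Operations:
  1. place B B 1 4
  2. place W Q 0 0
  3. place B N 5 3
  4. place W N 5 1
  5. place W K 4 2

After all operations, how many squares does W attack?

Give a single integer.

Answer: 22

Derivation:
Op 1: place BB@(1,4)
Op 2: place WQ@(0,0)
Op 3: place BN@(5,3)
Op 4: place WN@(5,1)
Op 5: place WK@(4,2)
Per-piece attacks for W:
  WQ@(0,0): attacks (0,1) (0,2) (0,3) (0,4) (0,5) (1,0) (2,0) (3,0) (4,0) (5,0) (1,1) (2,2) (3,3) (4,4) (5,5)
  WK@(4,2): attacks (4,3) (4,1) (5,2) (3,2) (5,3) (5,1) (3,3) (3,1)
  WN@(5,1): attacks (4,3) (3,2) (3,0)
Union (22 distinct): (0,1) (0,2) (0,3) (0,4) (0,5) (1,0) (1,1) (2,0) (2,2) (3,0) (3,1) (3,2) (3,3) (4,0) (4,1) (4,3) (4,4) (5,0) (5,1) (5,2) (5,3) (5,5)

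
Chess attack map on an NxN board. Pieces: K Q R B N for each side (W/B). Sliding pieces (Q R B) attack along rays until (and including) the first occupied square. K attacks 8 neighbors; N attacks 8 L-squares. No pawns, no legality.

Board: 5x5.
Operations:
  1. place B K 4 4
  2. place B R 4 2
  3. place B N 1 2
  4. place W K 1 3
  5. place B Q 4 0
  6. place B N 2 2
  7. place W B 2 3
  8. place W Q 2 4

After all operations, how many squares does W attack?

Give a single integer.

Op 1: place BK@(4,4)
Op 2: place BR@(4,2)
Op 3: place BN@(1,2)
Op 4: place WK@(1,3)
Op 5: place BQ@(4,0)
Op 6: place BN@(2,2)
Op 7: place WB@(2,3)
Op 8: place WQ@(2,4)
Per-piece attacks for W:
  WK@(1,3): attacks (1,4) (1,2) (2,3) (0,3) (2,4) (2,2) (0,4) (0,2)
  WB@(2,3): attacks (3,4) (3,2) (4,1) (1,4) (1,2) [ray(-1,-1) blocked at (1,2)]
  WQ@(2,4): attacks (2,3) (3,4) (4,4) (1,4) (0,4) (3,3) (4,2) (1,3) [ray(0,-1) blocked at (2,3); ray(1,0) blocked at (4,4); ray(1,-1) blocked at (4,2); ray(-1,-1) blocked at (1,3)]
Union (15 distinct): (0,2) (0,3) (0,4) (1,2) (1,3) (1,4) (2,2) (2,3) (2,4) (3,2) (3,3) (3,4) (4,1) (4,2) (4,4)

Answer: 15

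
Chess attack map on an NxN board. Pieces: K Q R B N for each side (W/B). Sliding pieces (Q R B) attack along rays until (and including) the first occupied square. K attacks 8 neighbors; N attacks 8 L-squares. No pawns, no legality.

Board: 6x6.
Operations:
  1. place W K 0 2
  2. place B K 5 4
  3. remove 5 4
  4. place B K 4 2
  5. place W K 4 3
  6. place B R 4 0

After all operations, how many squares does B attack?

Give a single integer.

Op 1: place WK@(0,2)
Op 2: place BK@(5,4)
Op 3: remove (5,4)
Op 4: place BK@(4,2)
Op 5: place WK@(4,3)
Op 6: place BR@(4,0)
Per-piece attacks for B:
  BR@(4,0): attacks (4,1) (4,2) (5,0) (3,0) (2,0) (1,0) (0,0) [ray(0,1) blocked at (4,2)]
  BK@(4,2): attacks (4,3) (4,1) (5,2) (3,2) (5,3) (5,1) (3,3) (3,1)
Union (14 distinct): (0,0) (1,0) (2,0) (3,0) (3,1) (3,2) (3,3) (4,1) (4,2) (4,3) (5,0) (5,1) (5,2) (5,3)

Answer: 14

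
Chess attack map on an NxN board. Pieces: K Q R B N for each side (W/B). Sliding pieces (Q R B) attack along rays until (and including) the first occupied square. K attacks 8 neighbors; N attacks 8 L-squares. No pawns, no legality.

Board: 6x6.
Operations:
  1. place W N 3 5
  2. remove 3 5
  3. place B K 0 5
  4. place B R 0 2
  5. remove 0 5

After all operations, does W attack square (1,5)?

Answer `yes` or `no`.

Op 1: place WN@(3,5)
Op 2: remove (3,5)
Op 3: place BK@(0,5)
Op 4: place BR@(0,2)
Op 5: remove (0,5)
Per-piece attacks for W:
W attacks (1,5): no

Answer: no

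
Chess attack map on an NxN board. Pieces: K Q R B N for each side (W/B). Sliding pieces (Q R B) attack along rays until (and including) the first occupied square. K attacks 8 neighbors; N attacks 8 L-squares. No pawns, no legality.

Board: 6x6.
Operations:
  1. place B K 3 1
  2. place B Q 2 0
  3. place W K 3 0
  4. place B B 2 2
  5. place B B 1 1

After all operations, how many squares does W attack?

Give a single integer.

Answer: 5

Derivation:
Op 1: place BK@(3,1)
Op 2: place BQ@(2,0)
Op 3: place WK@(3,0)
Op 4: place BB@(2,2)
Op 5: place BB@(1,1)
Per-piece attacks for W:
  WK@(3,0): attacks (3,1) (4,0) (2,0) (4,1) (2,1)
Union (5 distinct): (2,0) (2,1) (3,1) (4,0) (4,1)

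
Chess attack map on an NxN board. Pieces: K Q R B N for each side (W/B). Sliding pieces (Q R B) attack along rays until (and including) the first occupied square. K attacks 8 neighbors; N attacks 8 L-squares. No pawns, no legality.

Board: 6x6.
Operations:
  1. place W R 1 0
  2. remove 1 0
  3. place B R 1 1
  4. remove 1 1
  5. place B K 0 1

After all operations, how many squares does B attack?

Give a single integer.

Op 1: place WR@(1,0)
Op 2: remove (1,0)
Op 3: place BR@(1,1)
Op 4: remove (1,1)
Op 5: place BK@(0,1)
Per-piece attacks for B:
  BK@(0,1): attacks (0,2) (0,0) (1,1) (1,2) (1,0)
Union (5 distinct): (0,0) (0,2) (1,0) (1,1) (1,2)

Answer: 5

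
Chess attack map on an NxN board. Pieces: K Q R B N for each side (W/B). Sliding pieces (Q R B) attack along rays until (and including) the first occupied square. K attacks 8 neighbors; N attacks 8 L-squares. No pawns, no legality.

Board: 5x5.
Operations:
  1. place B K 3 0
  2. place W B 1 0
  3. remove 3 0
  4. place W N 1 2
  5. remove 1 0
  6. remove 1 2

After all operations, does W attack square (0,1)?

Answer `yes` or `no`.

Op 1: place BK@(3,0)
Op 2: place WB@(1,0)
Op 3: remove (3,0)
Op 4: place WN@(1,2)
Op 5: remove (1,0)
Op 6: remove (1,2)
Per-piece attacks for W:
W attacks (0,1): no

Answer: no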